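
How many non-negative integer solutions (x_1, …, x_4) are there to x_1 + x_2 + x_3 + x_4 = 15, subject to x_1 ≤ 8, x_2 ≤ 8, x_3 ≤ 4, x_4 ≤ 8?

290

By stars and bars, unrestricted non-negative solutions to x_1+…+x_4 = 15 number C(15+3,3) = 816.
Subtract solutions that violate a single cap (substitute x_i' = x_i − (cap_i+1)): x_1 ≥ 9 gives C(9,3) = 84; x_2 ≥ 9 gives C(9,3) = 84; x_3 ≥ 5 gives C(13,3) = 286; x_4 ≥ 9 gives C(9,3) = 84. Together 538.
Add back pairs where two caps are both exceeded: 0 + 4 + 0 + 4 + 0 + 4 = 12.
By inclusion–exclusion the count is 816 − 538 + 12 = 290.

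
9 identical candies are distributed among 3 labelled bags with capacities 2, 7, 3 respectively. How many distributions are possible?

9

Ignoring the caps, the number of non-negative solutions to x_1+…+x_3 = 9 is C(11,2) = 55.
Subtract solutions that violate a single cap (substitute x_i' = x_i − (cap_i+1)): x_1 ≥ 3 gives C(8,2) = 28; x_2 ≥ 8 gives C(3,2) = 3; x_3 ≥ 4 gives C(7,2) = 21. Together 52.
Add back pairs where two caps are both exceeded: 0 + 6 + 0 = 6.
By inclusion–exclusion the count is 55 − 52 + 6 = 9.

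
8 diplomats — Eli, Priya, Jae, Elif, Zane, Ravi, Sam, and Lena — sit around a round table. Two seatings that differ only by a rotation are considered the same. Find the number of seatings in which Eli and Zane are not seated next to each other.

3600

Without the restriction there are (7)! = 5040 seatings.
Seatings with Eli beside Zane: treat them as a block with 2 internal orders, giving 2 × (6)! = 1440.
Subtracting, 5040 − 1440 = 3600.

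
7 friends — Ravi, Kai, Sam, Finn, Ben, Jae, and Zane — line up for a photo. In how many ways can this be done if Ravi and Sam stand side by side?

1440

Glue Ravi and Sam into one block (2 internal orders), leaving 6 units to arrange in a row.
That gives 2 × 6! = 2 × 720 = 1440.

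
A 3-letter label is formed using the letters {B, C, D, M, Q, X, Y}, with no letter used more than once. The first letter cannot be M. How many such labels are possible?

180

The first letter has 7−1 = 6 choices (anything except M).
The remaining 2 letters are filled from the other 6 symbols without repetition: 6 × 5 = 30.
Total: 6 × 30 = 180.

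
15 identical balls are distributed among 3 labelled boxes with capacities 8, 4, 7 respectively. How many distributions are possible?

By stars and bars, unrestricted non-negative solutions to x_1+…+x_3 = 15 number C(15+2,2) = 136.
Subtract solutions that violate a single cap (substitute x_i' = x_i − (cap_i+1)): x_1 ≥ 9 gives C(8,2) = 28; x_2 ≥ 5 gives C(12,2) = 66; x_3 ≥ 8 gives C(9,2) = 36. Together 130.
Add back pairs where two caps are both exceeded: 3 + 0 + 6 = 9.
By inclusion–exclusion the count is 136 − 130 + 9 = 15.

15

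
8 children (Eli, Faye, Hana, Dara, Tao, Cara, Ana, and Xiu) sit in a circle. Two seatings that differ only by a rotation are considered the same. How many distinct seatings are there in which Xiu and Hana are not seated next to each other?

All circular seatings of 8 people number (7)! = 5040.
Those with Xiu next to Hana: fuse the pair into one unit and seat 7 units around a circle — 2·(6)! = 1440.
Subtracting, 5040 − 1440 = 3600.

3600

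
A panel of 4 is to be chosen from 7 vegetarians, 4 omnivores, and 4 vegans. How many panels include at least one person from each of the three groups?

Unrestricted: C(15,4) = 1365 ways to pick any 4 of the 15.
Selections missing a whole group: no vegetarians → C(8,4) = 70; no omnivores → C(11,4) = 330; no vegans → C(11,4) = 330.
Add back selections omitting two groups (i.e. drawn from a single group): C(7,4) + C(4,4) + C(4,4) = 37.
By inclusion–exclusion: 1365 − 730 + 37 = 672.

672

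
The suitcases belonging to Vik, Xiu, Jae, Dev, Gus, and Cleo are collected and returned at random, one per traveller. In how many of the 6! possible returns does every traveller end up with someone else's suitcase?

265

Let Aᵢ be the assignments in which traveller i gets their own suitcase. We want the size of the complement of A₁∪…∪A_6.
By inclusion–exclusion this is Σ_{j=0}^{6} (−1)^j C(6,j)·(6−j)!.
Computing: 720 − 720 + 360 − 120 + 30 − 6 + 1 = 265.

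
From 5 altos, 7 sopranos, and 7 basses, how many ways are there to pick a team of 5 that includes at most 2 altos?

Split by how many altos are chosen (0 through 2).
Sum: C(5,0)·C(14,5) + C(5,1)·C(14,4) + C(5,2)·C(14,3) = 2002 + 5005 + 3640 = 10647.

10647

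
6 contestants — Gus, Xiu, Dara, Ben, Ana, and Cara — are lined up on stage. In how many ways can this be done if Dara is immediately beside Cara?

240

Treat {Dara, Cara} as a single unit. There are 5 units to order, and the pair itself can be ordered 2 ways.
That gives 2 × 5! = 2 × 120 = 240.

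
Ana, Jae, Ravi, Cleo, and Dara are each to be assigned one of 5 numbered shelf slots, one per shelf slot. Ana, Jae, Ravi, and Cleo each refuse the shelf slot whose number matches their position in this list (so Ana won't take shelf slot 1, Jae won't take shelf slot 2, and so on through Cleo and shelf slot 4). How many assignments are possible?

53

Let Aᵢ (for 1 ≤ i ≤ 4) be the placements that put person i in their forbidden shelf slot. Any j of these fix j positions, leaving (5−j)! ways to fill the rest, and there are C(4,j) ways to pick which j.
By inclusion–exclusion, the number of valid placements is Σ_{j=0}^{4} (−1)^j C(4,j)·(5−j)!.
Computing: 120 − 96 + 36 − 8 + 1 = 53.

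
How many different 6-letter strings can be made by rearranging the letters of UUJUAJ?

60

The 6 letters of UUJUAJ have repeats: J appearing twice and U appearing 3 times.
Dividing 6! = 720 by 3!·2! = 12 for the repeated letters gives 60.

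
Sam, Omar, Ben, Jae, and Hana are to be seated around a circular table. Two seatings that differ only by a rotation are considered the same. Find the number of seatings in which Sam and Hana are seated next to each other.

Treat {Sam, Hana} as one unit (2 internal orders) and seat the resulting 4 units around the table: (3)! circular arrangements.
So 2 × (3)! = 2 × 6 = 12.

12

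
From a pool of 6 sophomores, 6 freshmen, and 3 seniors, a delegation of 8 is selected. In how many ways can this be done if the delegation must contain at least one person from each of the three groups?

With no constraint there are C(15,8) = 6435 possible selections.
Subtract selections that omit an entire group: no sophomores → C(9,8) = 9; no freshmen → C(9,8) = 9; no seniors → C(12,8) = 495.
Add back selections omitting two groups (i.e. drawn from a single group): C(6,8) + C(6,8) + C(3,8) = 0.
By inclusion–exclusion: 6435 − 513 + 0 = 5922.

5922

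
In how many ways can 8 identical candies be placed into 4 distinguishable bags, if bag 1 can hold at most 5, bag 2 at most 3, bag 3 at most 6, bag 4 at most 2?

Ignoring the caps, the number of non-negative solutions to x_1+…+x_4 = 8 is C(11,3) = 165.
Subtract solutions that violate a single cap (substitute x_i' = x_i − (cap_i+1)): x_1 ≥ 6 gives C(5,3) = 10; x_2 ≥ 4 gives C(7,3) = 35; x_3 ≥ 7 gives C(4,3) = 4; x_4 ≥ 3 gives C(8,3) = 56. Together 105.
Add back pairs where two caps are both exceeded: 0 + 0 + 0 + 0 + 4 + 0 = 4.
By inclusion–exclusion the count is 165 − 105 + 4 = 64.

64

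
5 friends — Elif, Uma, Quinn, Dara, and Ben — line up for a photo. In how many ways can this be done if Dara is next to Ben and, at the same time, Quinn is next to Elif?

24

Treat {Dara,Ben} as one block (2 orders) and {Quinn,Elif} as another (2 orders).
That leaves 3 units to arrange: 2 × 2 × 3! = 4 × 6 = 24.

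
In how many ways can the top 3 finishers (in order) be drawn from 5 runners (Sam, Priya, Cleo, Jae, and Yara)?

There are 5 choices for 1st place, 4 for 2nd, and 3 for 3rd.
That gives 5 × 4 × 3 = 60.

60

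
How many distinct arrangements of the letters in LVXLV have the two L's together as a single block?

Treat the 2 copies of L as a single block. The multiset to arrange is then {LL, V, V, X}, 4 items in all.
That gives (4)!/(2!) = 12 arrangements.

12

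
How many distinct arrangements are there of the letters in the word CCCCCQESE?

1512

Letter multiplicities in CCCCCQESE: C×5, E×2, Q×1, S×1.
Dividing 9! = 362880 by 5!·2! = 240 for the repeated letters gives 1512.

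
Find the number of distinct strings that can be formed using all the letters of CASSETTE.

5040

The 8 letters of CASSETTE have repeats: E appearing twice, S appearing twice, and T appearing twice.
So there are 8! / (2!·2!·2!) = 5040 distinguishable arrangements.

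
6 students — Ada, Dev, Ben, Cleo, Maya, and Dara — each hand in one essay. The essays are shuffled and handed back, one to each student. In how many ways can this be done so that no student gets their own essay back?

265

Let Aᵢ be the assignments in which student i gets their own essay. We want the size of the complement of A₁∪…∪A_6.
By inclusion–exclusion this is Σ_{j=0}^{6} (−1)^j C(6,j)·(6−j)!.
Computing: 720 − 720 + 360 − 120 + 30 − 6 + 1 = 265.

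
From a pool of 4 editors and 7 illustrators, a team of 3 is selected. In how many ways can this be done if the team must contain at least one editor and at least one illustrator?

Total 3-person selections from all 11: C(11,3) = 165.
Subtract selections that omit an entire group: no editors → C(7,3) = 35; no illustrators → C(4,3) = 4.
Both groups omitted at once is impossible, so 165 − 39 = 126.

126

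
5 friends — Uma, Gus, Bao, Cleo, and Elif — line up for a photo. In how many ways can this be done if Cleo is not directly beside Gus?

72

There are 5! = 120 arrangements in all. If Cleo and Gus are adjacent, merging them into one block gives 2·(4)! = 48 arrangements.
So 120 − 48 = 72 arrangements keep them apart.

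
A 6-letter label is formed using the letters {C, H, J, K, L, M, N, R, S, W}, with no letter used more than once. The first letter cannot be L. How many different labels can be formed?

The first letter has 10−1 = 9 choices (anything except L).
The remaining 5 letters are filled from the other 9 symbols without repetition: 9 × 8 × 7 × 6 × 5 = 15120.
Total: 9 × 15120 = 136080.

136080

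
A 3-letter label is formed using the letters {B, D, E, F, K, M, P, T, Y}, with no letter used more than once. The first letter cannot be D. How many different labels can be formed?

448

The first letter has 9−1 = 8 choices (anything except D).
The remaining 2 letters are filled from the other 8 symbols without repetition: 8 × 7 = 56.
Total: 8 × 56 = 448.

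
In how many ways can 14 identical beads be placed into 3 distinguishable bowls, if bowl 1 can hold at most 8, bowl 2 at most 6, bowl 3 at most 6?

28

Without the upper bounds there are C(16,2) = 120 ways to split 14 among 3 bowls.
Subtract solutions that violate a single cap (substitute x_i' = x_i − (cap_i+1)): x_1 ≥ 9 gives C(7,2) = 21; x_2 ≥ 7 gives C(9,2) = 36; x_3 ≥ 7 gives C(9,2) = 36. Together 93.
Add back pairs where two caps are both exceeded: 0 + 0 + 1 = 1.
By inclusion–exclusion the count is 120 − 93 + 1 = 28.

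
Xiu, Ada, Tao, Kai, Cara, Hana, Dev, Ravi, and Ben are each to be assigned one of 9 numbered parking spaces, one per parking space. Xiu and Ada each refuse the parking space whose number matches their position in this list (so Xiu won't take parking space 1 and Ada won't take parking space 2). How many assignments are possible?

Let Aᵢ (for i ∈ {1, 2}) be the placements that put person i in their forbidden parking space. Any j of these fix j positions, leaving (9−j)! ways to fill the rest, and there are C(2,j) ways to pick which j.
By inclusion–exclusion, the number of valid placements is Σ_{j=0}^{2} (−1)^j C(2,j)·(9−j)!.
Computing: 362880 − 80640 + 5040 = 287280.

287280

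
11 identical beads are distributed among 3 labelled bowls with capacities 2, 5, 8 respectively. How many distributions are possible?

12

By stars and bars, unrestricted non-negative solutions to x_1+…+x_3 = 11 number C(11+2,2) = 78.
Subtract solutions that violate a single cap (substitute x_i' = x_i − (cap_i+1)): x_1 ≥ 3 gives C(10,2) = 45; x_2 ≥ 6 gives C(7,2) = 21; x_3 ≥ 9 gives C(4,2) = 6. Together 72.
Add back pairs where two caps are both exceeded: 6 + 0 + 0 = 6.
By inclusion–exclusion the count is 78 − 72 + 6 = 12.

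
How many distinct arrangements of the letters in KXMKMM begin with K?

Fix K in the first position and arrange the remaining 5 letters.
Those 5 letters have M appearing 3 times, giving (5)!/(3!) = 20.

20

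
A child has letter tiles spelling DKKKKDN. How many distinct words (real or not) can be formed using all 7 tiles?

105

Letter multiplicities in DKKKKDN: D×2, K×4, N×1.
The number of distinct arrangements is 7!/(4!·2!) = 5040/48 = 105.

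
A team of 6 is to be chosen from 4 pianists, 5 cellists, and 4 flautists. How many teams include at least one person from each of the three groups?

Unrestricted: C(13,6) = 1716 ways to pick any 6 of the 13.
Selections missing a whole group: no pianists → C(9,6) = 84; no cellists → C(8,6) = 28; no flautists → C(9,6) = 84.
Add back selections omitting two groups (i.e. drawn from a single group): C(4,6) + C(5,6) + C(4,6) = 0.
By inclusion–exclusion: 1716 − 196 + 0 = 1520.

1520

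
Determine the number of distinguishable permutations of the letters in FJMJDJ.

Letter multiplicities in FJMJDJ: D×1, F×1, J×3, M×1.
The number of distinct arrangements is 6!/(3!) = 720/6 = 120.

120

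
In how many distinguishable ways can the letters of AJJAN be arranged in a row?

AJJAN has 5 letters with A appearing twice and J appearing twice.
The number of distinct arrangements is 5!/(2!·2!) = 120/4 = 30.

30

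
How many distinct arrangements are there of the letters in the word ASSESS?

Letter multiplicities in ASSESS: A×1, E×1, S×4.
Dividing 6! = 720 by 4! = 24 for the repeated letters gives 30.

30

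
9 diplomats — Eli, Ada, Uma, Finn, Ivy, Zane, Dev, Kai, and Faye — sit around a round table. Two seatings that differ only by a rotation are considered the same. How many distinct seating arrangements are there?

40320

Fix one person's seat to break rotational symmetry; the remaining 8 people can be arranged in (8)! = 40320 ways.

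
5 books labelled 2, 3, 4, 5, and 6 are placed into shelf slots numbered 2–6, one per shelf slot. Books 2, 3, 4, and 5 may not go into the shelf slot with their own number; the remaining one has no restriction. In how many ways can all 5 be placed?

53

Let Aᵢ (for 2 ≤ i ≤ 5) be the placements that put book i in its forbidden shelf slot. Any j of these fix j positions, leaving (5−j)! ways to fill the rest, and there are C(4,j) ways to pick which j.
By inclusion–exclusion, the number of valid placements is Σ_{j=0}^{4} (−1)^j C(4,j)·(5−j)!.
Computing: 120 − 96 + 36 − 8 + 1 = 53.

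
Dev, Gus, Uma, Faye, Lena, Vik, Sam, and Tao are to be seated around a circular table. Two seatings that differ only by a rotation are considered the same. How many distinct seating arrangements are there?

Around a circle, 8 distinct people have 8!/8 = (7)! = 5040 rotationally distinct seatings.

5040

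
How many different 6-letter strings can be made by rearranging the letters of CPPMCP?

The 6 letters of CPPMCP have repeats: C appearing twice and P appearing 3 times.
The number of distinct arrangements is 6!/(3!·2!) = 720/12 = 60.

60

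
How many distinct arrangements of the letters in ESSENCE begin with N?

60

Fix N in the first position and arrange the remaining 6 letters.
Those 6 letters have E appearing 3 times and S appearing twice, giving (6)!/(3!·2!) = 60.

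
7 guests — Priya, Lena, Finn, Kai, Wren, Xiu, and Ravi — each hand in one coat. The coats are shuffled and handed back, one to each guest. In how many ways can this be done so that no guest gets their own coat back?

Count assignments avoiding every fixed point. For any j of the 7 guests fixed to their own coat, the other 7−j can be arranged in (7−j)! ways.
By inclusion–exclusion this is Σ_{j=0}^{7} (−1)^j C(7,j)·(7−j)!.
Computing: 5040 − 5040 + 2520 − 840 + 210 − 42 + 7 − 1 = 1854.

1854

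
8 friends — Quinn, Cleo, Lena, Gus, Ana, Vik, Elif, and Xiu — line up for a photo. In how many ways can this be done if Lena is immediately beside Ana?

Place the 6 others and the Lena-Ana pair as 7 objects in a line; the pair has 2 internal arrangements.
That gives 2 × 7! = 2 × 5040 = 10080.

10080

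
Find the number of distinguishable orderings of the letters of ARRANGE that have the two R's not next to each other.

900

There are 7!/(2!·2!) = 1260 arrangements of ARRANGE in total.
If the two R's are adjacent, glue them into one block, leaving 6 items to arrange: (6)!/(2!) = 360 ways.
Subtracting, 1260 − 360 = 900 arrangements keep the R's apart.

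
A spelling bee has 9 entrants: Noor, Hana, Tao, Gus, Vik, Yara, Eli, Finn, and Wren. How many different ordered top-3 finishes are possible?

504

There are 9 choices for 1st place, 8 for 2nd, and 7 for 3rd.
That gives 9 × 8 × 7 = 504.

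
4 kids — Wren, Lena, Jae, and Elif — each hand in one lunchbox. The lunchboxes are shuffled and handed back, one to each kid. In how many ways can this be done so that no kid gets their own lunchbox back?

Count assignments avoiding every fixed point. For any j of the 4 kids fixed to their own lunchbox, the other 4−j can be arranged in (4−j)! ways.
By inclusion–exclusion this is Σ_{j=0}^{4} (−1)^j C(4,j)·(4−j)!.
Computing: 24 − 24 + 12 − 4 + 1 = 9.

9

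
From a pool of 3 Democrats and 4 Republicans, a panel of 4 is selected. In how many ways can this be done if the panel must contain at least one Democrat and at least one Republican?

With no constraint there are C(7,4) = 35 possible selections.
Subtract selections that omit an entire group: no Democrats → C(4,4) = 1; no Republicans → C(3,4) = 0.
Both groups omitted at once is impossible, so 35 − 1 = 34.

34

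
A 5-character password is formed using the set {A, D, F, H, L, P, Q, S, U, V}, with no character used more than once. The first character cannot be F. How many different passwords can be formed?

27216

The first character has 10−1 = 9 choices (anything except F).
The remaining 4 characters are filled from the other 9 symbols without repetition: 9 × 8 × 7 × 6 = 3024.
Total: 9 × 3024 = 27216.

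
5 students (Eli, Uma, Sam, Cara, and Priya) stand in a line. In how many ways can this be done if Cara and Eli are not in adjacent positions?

72

There are 5! = 120 arrangements in all. If Cara and Eli are adjacent, merging them into one block gives 2·(4)! = 48 arrangements.
Complementary counting: 120 − 48 = 72.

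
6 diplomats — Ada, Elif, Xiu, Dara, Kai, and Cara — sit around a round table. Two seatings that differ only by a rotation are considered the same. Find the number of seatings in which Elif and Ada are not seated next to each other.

Without the restriction there are (5)! = 120 seatings.
Those with Elif next to Ada: fuse the pair into one unit and seat 5 units around a circle — 2·(4)! = 48.
Subtracting, 120 − 48 = 72.

72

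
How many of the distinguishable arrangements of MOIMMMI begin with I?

30

Fix I in the first position and arrange the remaining 6 letters.
Those 6 letters have M appearing 4 times, giving (6)!/(4!) = 30.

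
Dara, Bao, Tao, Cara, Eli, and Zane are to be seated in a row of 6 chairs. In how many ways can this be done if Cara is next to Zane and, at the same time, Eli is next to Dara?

96

Treat {Cara,Zane} as one block (2 orders) and {Eli,Dara} as another (2 orders).
That leaves 4 units to arrange: 2 × 2 × 4! = 4 × 24 = 96.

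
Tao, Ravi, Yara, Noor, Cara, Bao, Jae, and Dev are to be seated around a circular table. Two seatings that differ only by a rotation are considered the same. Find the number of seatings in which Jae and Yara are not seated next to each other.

All circular seatings of 8 people number (7)! = 5040.
Those with Jae next to Yara: fuse the pair into one unit and seat 7 units around a circle — 2·(6)! = 1440.
Subtracting, 5040 − 1440 = 3600.

3600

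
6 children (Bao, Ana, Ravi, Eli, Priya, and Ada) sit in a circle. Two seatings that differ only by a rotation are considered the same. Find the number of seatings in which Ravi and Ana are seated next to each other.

Treat {Ravi, Ana} as one unit (2 internal orders) and seat the resulting 5 units around the table: (4)! circular arrangements.
So 2 × (4)! = 2 × 24 = 48.

48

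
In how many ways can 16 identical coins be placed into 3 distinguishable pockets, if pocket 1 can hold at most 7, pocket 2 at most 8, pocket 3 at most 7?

By stars and bars, unrestricted non-negative solutions to x_1+…+x_3 = 16 number C(16+2,2) = 153.
Subtract solutions that violate a single cap (substitute x_i' = x_i − (cap_i+1)): x_1 ≥ 8 gives C(10,2) = 45; x_2 ≥ 9 gives C(9,2) = 36; x_3 ≥ 8 gives C(10,2) = 45. Together 126.
Add back pairs where two caps are both exceeded: 0 + 1 + 0 = 1.
By inclusion–exclusion the count is 153 − 126 + 1 = 28.

28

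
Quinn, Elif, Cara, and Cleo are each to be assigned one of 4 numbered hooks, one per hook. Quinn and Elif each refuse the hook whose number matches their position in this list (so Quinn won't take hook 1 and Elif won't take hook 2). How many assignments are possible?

Let Aᵢ (for i ∈ {1, 2}) be the placements that put person i in their forbidden hook. Any j of these fix j positions, leaving (4−j)! ways to fill the rest, and there are C(2,j) ways to pick which j.
By inclusion–exclusion, the number of valid placements is Σ_{j=0}^{2} (−1)^j C(2,j)·(4−j)!.
Computing: 24 − 12 + 2 = 14.

14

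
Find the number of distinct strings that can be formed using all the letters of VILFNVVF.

Letter multiplicities in VILFNVVF: F×2, I×1, L×1, N×1, V×3.
So there are 8! / (3!·2!) = 3360 distinguishable arrangements.

3360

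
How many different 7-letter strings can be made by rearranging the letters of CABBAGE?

CABBAGE has 7 letters with A appearing twice and B appearing twice.
The number of distinct arrangements is 7!/(2!·2!) = 5040/4 = 1260.

1260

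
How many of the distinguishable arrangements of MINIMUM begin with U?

60

Fix U in the first position and arrange the remaining 6 letters.
Those 6 letters have I appearing twice and M appearing 3 times, giving (6)!/(3!·2!) = 60.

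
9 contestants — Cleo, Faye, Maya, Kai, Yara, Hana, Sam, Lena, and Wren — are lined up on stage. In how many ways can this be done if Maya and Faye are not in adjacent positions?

Of the 9! = 362880 arrangements, those with Maya and Faye adjacent number 2 × 8! = 80640 (treat the pair as a block with 2 internal orders).
Complementary counting: 362880 − 80640 = 282240.

282240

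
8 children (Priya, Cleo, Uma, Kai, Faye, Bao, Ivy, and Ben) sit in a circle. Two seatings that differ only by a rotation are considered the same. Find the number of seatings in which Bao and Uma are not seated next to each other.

Without the restriction there are (7)! = 5040 seatings.
Those with Bao next to Uma: fuse the pair into one unit and seat 7 units around a circle — 2·(6)! = 1440.
Subtracting, 5040 − 1440 = 3600.

3600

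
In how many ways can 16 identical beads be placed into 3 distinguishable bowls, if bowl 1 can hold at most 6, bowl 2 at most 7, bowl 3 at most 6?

Without the upper bounds there are C(18,2) = 153 ways to split 16 among 3 bowls.
Subtract solutions that violate a single cap (substitute x_i' = x_i − (cap_i+1)): x_1 ≥ 7 gives C(11,2) = 55; x_2 ≥ 8 gives C(10,2) = 45; x_3 ≥ 7 gives C(11,2) = 55. Together 155.
Add back pairs where two caps are both exceeded: 3 + 6 + 3 = 12.
By inclusion–exclusion the count is 153 − 155 + 12 = 10.

10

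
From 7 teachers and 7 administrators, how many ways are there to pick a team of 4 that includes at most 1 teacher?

Split by how many teachers are chosen (0 through 1).
Sum: C(7,0)·C(7,4) + C(7,1)·C(7,3) = 35 + 245 = 280.

280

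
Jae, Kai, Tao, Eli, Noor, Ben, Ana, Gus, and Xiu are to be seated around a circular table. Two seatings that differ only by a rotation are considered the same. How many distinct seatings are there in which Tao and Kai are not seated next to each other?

30240

Without the restriction there are (8)! = 40320 seatings.
Those with Tao next to Kai: fuse the pair into one unit and seat 8 units around a circle — 2·(7)! = 10080.
Subtracting, 40320 − 10080 = 30240.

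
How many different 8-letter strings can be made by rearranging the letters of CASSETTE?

5040

Letter multiplicities in CASSETTE: A×1, C×1, E×2, S×2, T×2.
Dividing 8! = 40320 by 2!·2!·2! = 8 for the repeated letters gives 5040.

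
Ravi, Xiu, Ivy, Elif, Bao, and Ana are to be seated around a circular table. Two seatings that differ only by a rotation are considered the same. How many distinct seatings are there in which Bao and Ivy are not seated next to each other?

Without the restriction there are (5)! = 120 seatings.
Seatings with Bao beside Ivy: treat them as a block with 2 internal orders, giving 2 × (4)! = 48.
Subtracting, 120 − 48 = 72.

72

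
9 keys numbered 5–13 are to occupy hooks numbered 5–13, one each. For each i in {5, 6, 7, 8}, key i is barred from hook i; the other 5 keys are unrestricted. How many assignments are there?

Let Aᵢ (for 5 ≤ i ≤ 8) be the placements that put key i in its forbidden hook. Any j of these fix j positions, leaving (9−j)! ways to fill the rest, and there are C(4,j) ways to pick which j.
By inclusion–exclusion, the number of valid placements is Σ_{j=0}^{4} (−1)^j C(4,j)·(9−j)!.
Computing: 362880 − 161280 + 30240 − 2880 + 120 = 229080.

229080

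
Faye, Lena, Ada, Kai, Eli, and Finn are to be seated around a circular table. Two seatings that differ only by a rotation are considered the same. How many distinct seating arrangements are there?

120

Seat Faye anywhere (absorbing the rotational symmetry), then permute the other 5: (5)! = 120.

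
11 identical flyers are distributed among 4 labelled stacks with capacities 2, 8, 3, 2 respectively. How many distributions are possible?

By stars and bars, unrestricted non-negative solutions to x_1+…+x_4 = 11 number C(11+3,3) = 364.
Subtract solutions that violate a single cap (substitute x_i' = x_i − (cap_i+1)): x_1 ≥ 3 gives C(11,3) = 165; x_2 ≥ 9 gives C(5,3) = 10; x_3 ≥ 4 gives C(10,3) = 120; x_4 ≥ 3 gives C(11,3) = 165. Together 460.
Add back pairs where two caps are both exceeded: 0 + 35 + 56 + 0 + 0 + 35 = 126.
Subtract triples: 0 + 0 + 4 + 0 = 4.
By inclusion–exclusion the count is 364 − 460 + 126 − 4 = 26.

26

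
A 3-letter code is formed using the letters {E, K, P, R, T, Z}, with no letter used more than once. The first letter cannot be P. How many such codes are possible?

100

The first letter has 6−1 = 5 choices (anything except P).
The remaining 2 letters are filled from the other 5 symbols without repetition: 5 × 4 = 20.
Total: 5 × 20 = 100.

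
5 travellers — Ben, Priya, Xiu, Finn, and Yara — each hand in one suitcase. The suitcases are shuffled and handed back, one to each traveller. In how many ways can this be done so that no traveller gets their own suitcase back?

Let Aᵢ be the assignments in which traveller i gets their own suitcase. We want the size of the complement of A₁∪…∪A_5.
By inclusion–exclusion this is Σ_{j=0}^{5} (−1)^j C(5,j)·(5−j)!.
Computing: 120 − 120 + 60 − 20 + 5 − 1 = 44.

44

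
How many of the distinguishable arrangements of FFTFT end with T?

4

Fix T in the last position and arrange the remaining 4 letters.
Those 4 letters have F appearing 3 times, giving (4)!/(3!) = 4.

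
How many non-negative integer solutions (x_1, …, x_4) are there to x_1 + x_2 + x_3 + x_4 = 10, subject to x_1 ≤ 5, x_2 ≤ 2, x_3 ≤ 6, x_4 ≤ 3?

Without the upper bounds there are C(13,3) = 286 ways to split 10 among 4 variables.
Subtract solutions that violate a single cap (substitute x_i' = x_i − (cap_i+1)): x_1 ≥ 6 gives C(7,3) = 35; x_2 ≥ 3 gives C(10,3) = 120; x_3 ≥ 7 gives C(6,3) = 20; x_4 ≥ 4 gives C(9,3) = 84. Together 259.
Add back pairs where two caps are both exceeded: 4 + 0 + 1 + 1 + 20 + 0 = 26.
By inclusion–exclusion the count is 286 − 259 + 26 = 53.

53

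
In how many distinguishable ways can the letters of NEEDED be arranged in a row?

Letter multiplicities in NEEDED: D×2, E×3, N×1.
So there are 6! / (3!·2!) = 60 distinguishable arrangements.

60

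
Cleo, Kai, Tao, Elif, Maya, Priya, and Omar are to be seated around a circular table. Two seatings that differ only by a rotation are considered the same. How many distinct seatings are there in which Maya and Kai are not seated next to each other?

480

Without the restriction there are (6)! = 720 seatings.
Those with Maya next to Kai: fuse the pair into one unit and seat 6 units around a circle — 2·(5)! = 240.
Subtracting, 720 − 240 = 480.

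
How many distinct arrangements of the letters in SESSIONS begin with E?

Fix E in the first position and arrange the remaining 7 letters.
Those 7 letters have S appearing 4 times, giving (7)!/(4!) = 210.

210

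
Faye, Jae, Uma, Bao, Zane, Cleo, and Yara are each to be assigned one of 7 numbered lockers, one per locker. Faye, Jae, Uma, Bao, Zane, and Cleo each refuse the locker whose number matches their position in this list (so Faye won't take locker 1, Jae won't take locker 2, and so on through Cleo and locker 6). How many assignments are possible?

2119

Let Aᵢ (for 1 ≤ i ≤ 6) be the placements that put person i in their forbidden locker. Any j of these fix j positions, leaving (7−j)! ways to fill the rest, and there are C(6,j) ways to pick which j.
By inclusion–exclusion, the number of valid placements is Σ_{j=0}^{6} (−1)^j C(6,j)·(7−j)!.
Computing: 5040 − 4320 + 1800 − 480 + 90 − 12 + 1 = 2119.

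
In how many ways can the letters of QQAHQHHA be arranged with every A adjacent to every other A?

Treat the 2 copies of A as a single block. The multiset to arrange is then {AA, H, H, H, Q, Q, Q}, 7 items in all.
That gives (7)!/(3!·3!) = 140 arrangements.

140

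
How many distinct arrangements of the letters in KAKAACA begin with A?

60

With the first slot taken by A, it remains to arrange the other 6 letters (KKAACA).
Those 6 letters have A appearing 3 times and K appearing twice, giving (6)!/(3!·2!) = 60.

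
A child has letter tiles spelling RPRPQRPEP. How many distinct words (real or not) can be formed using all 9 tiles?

The 9 letters of RPRPQRPEP have repeats: P appearing 4 times and R appearing 3 times.
So there are 9! / (4!·3!) = 2520 distinguishable arrangements.

2520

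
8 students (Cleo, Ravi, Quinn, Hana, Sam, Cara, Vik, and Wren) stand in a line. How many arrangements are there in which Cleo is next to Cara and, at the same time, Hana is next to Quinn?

Treat {Cleo,Cara} as one block (2 orders) and {Hana,Quinn} as another (2 orders).
That leaves 6 units to arrange: 2 × 2 × 6! = 4 × 720 = 2880.

2880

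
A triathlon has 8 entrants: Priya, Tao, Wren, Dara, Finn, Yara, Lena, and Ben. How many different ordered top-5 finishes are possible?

6720

There are 8 choices for 1st place, 7 for 2nd, and so on down to 4 for position 5.
That gives 8 × 7 × 6 × 5 × 4 = 6720.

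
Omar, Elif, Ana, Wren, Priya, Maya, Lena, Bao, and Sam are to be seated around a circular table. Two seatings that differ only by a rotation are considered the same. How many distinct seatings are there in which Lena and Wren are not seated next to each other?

30240

All circular seatings of 9 people number (8)! = 40320.
Those with Lena next to Wren: fuse the pair into one unit and seat 8 units around a circle — 2·(7)! = 10080.
Subtracting, 40320 − 10080 = 30240.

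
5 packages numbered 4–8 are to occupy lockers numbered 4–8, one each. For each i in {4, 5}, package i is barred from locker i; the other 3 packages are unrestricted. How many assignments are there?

Let Aᵢ (for i ∈ {4, 5}) be the placements that put package i in its forbidden locker. Any j of these fix j positions, leaving (5−j)! ways to fill the rest, and there are C(2,j) ways to pick which j.
By inclusion–exclusion, the number of valid placements is Σ_{j=0}^{2} (−1)^j C(2,j)·(5−j)!.
Computing: 120 − 48 + 6 = 78.

78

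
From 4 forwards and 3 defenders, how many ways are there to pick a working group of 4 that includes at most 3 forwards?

Split by how many forwards are chosen (0 through 3).
Sum: C(4,0)·C(3,4) + C(4,1)·C(3,3) + C(4,2)·C(3,2) + C(4,3)·C(3,1) = 0 + 4 + 18 + 12 = 34.

34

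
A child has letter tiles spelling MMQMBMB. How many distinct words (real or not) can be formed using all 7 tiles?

105

Letter multiplicities in MMQMBMB: B×2, M×4, Q×1.
So there are 7! / (4!·2!) = 105 distinguishable arrangements.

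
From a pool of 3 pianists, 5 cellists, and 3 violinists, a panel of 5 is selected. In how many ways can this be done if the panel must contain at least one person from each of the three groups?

Total 5-person selections from all 11: C(11,5) = 462.
Selections missing a whole group: no pianists → C(8,5) = 56; no cellists → C(6,5) = 6; no violinists → C(8,5) = 56.
Add back selections omitting two groups (i.e. drawn from a single group): C(3,5) + C(5,5) + C(3,5) = 1.
By inclusion–exclusion: 462 − 118 + 1 = 345.

345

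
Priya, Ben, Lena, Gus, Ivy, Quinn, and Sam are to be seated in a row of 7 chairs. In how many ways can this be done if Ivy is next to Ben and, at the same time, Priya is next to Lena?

Treat {Ivy,Ben} as one block (2 orders) and {Priya,Lena} as another (2 orders).
That leaves 5 units to arrange: 2 × 2 × 5! = 4 × 120 = 480.

480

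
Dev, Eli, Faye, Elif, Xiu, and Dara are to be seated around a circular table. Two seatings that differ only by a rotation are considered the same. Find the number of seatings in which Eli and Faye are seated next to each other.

Glue Eli and Faye into a block (2 internal orders). Seating 5 units around a circle gives (4)! arrangements.
So 2 × (4)! = 2 × 24 = 48.

48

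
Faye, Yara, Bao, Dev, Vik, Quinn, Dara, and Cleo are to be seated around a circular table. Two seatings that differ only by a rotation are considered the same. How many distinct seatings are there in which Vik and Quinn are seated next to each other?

1440

Glue Vik and Quinn into a block (2 internal orders). Seating 7 units around a circle gives (6)! arrangements.
So 2 × (6)! = 2 × 720 = 1440.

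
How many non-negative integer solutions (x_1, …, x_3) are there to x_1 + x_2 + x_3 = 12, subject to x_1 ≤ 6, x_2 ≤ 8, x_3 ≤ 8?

50

Without the upper bounds there are C(14,2) = 91 ways to split 12 among 3 variables.
Subtract solutions that violate a single cap (substitute x_i' = x_i − (cap_i+1)): x_1 ≥ 7 gives C(7,2) = 21; x_2 ≥ 9 gives C(5,2) = 10; x_3 ≥ 9 gives C(5,2) = 10. Together 41.
No two caps can be exceeded simultaneously, so the pair terms are all 0.
By inclusion–exclusion the count is 91 − 41 + 0 = 50.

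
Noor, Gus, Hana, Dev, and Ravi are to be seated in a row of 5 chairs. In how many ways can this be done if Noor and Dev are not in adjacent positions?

There are 5! = 120 arrangements in all. If Noor and Dev are adjacent, merging them into one block gives 2·(4)! = 48 arrangements.
Complementary counting: 120 − 48 = 72.

72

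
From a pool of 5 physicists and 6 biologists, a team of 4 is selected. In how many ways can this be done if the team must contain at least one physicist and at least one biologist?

310

With no constraint there are C(11,4) = 330 possible selections.
Subtract selections that omit an entire group: no physicists → C(6,4) = 15; no biologists → C(5,4) = 5.
Both groups omitted at once is impossible, so 330 − 20 = 310.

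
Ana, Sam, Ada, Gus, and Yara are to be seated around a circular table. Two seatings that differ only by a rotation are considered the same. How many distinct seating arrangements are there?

Fix one person's seat to break rotational symmetry; the remaining 4 people can be arranged in (4)! = 24 ways.

24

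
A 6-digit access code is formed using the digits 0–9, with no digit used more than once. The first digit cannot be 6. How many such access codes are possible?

The first digit has 10−1 = 9 choices (anything except 6).
The remaining 5 digits are filled from the other 9 symbols without repetition: 9 × 8 × 7 × 6 × 5 = 15120.
Total: 9 × 15120 = 136080.

136080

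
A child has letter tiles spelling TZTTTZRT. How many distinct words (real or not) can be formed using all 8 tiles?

168

The 8 letters of TZTTTZRT have repeats: T appearing 5 times and Z appearing twice.
So there are 8! / (5!·2!) = 168 distinguishable arrangements.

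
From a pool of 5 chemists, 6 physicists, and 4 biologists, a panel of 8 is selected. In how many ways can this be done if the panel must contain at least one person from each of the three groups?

6216

Total 8-person selections from all 15: C(15,8) = 6435.
Selections missing a whole group: no chemists → C(10,8) = 45; no physicists → C(9,8) = 9; no biologists → C(11,8) = 165.
Add back selections omitting two groups (i.e. drawn from a single group): C(5,8) + C(6,8) + C(4,8) = 0.
By inclusion–exclusion: 6435 − 219 + 0 = 6216.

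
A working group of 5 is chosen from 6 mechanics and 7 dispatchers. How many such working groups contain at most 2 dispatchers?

Split by how many dispatchers are chosen (0 through 2).
Sum: C(7,0)·C(6,5) + C(7,1)·C(6,4) + C(7,2)·C(6,3) = 6 + 105 + 420 = 531.

531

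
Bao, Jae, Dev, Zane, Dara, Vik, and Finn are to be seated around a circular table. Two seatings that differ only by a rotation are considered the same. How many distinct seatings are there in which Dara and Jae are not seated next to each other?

Without the restriction there are (6)! = 720 seatings.
Those with Dara next to Jae: fuse the pair into one unit and seat 6 units around a circle — 2·(5)! = 240.
Subtracting, 720 − 240 = 480.

480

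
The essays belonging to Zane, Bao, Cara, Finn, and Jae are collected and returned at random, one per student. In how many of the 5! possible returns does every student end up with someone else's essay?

44

Count assignments avoiding every fixed point. For any j of the 5 students fixed to their own essay, the other 5−j can be arranged in (5−j)! ways.
By inclusion–exclusion this is Σ_{j=0}^{5} (−1)^j C(5,j)·(5−j)!.
Computing: 120 − 120 + 60 − 20 + 5 − 1 = 44.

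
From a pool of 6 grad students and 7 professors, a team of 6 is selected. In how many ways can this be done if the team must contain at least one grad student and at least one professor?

1708

Total 6-person selections from all 13: C(13,6) = 1716.
Selections missing a whole group: no grad students → C(7,6) = 7; no professors → C(6,6) = 1.
Both groups omitted at once is impossible, so 1716 − 8 = 1708.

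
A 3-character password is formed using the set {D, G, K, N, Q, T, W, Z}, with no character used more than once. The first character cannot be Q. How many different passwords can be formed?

294

The first character has 8−1 = 7 choices (anything except Q).
The remaining 2 characters are filled from the other 7 symbols without repetition: 7 × 6 = 42.
Total: 7 × 42 = 294.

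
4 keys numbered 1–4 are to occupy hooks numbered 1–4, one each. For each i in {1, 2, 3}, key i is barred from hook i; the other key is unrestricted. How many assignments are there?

Let Aᵢ (for i ∈ {1, 2, 3}) be the placements that put key i in its forbidden hook. Any j of these fix j positions, leaving (4−j)! ways to fill the rest, and there are C(3,j) ways to pick which j.
By inclusion–exclusion, the number of valid placements is Σ_{j=0}^{3} (−1)^j C(3,j)·(4−j)!.
Computing: 24 − 18 + 6 − 1 = 11.

11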